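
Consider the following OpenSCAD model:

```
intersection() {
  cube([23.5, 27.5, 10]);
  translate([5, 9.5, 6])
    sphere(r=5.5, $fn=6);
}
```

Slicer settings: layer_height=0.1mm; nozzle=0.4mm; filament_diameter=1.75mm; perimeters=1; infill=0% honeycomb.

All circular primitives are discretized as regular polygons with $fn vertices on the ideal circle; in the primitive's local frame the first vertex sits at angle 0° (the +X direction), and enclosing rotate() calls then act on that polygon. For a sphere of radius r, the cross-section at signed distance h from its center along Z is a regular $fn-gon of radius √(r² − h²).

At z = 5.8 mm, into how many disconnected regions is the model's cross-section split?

At z = 5.8 mm: the 23.5×27.5 cube contributes its full rectangle; the sphere at (5, 9.5): section is a regular 6-gon, circumradius = √(r²−h²) = √(5.5²−0.2²) = 5.496; After intersecting: the r=5.5 sphere at (5, 9.5) partially overlaps the 23.5×27.5 cube; clipping to the common part keeps 78.06 mm² — 1 connected region. The result has 1 disconnected region.

1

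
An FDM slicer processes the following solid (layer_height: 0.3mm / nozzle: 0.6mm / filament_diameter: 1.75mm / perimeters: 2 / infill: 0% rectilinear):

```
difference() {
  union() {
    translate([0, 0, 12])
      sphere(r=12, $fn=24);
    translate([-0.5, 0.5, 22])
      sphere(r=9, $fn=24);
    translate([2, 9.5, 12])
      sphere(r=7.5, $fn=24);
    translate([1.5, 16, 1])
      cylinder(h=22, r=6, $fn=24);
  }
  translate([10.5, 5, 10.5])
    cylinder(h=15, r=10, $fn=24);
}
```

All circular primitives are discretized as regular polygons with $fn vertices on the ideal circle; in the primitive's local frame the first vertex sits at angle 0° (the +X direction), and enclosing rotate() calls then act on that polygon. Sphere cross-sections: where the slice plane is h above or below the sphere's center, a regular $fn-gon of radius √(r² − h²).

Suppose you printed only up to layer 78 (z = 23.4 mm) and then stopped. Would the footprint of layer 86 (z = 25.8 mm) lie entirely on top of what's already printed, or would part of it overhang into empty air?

part overhangs

Compare the two slices. At z = 23.4: the r=12 sphere slices to a regular 24-gon of circumradius 3.747 (√(r²−h²) with h=11.4 from center) (area = (24/2)·3.747²·sin(360°/24) = 43.61 mm²); the r=9 sphere at (-0.5, 0.5) contributes a regular 24-gon of circumradius √(9²−1.4²) = 8.890 (area = (24/2)·8.890²·sin(360°/24) = 245.48 mm²); the sphere at (2, 9.5) is not intersected at this z (|z−center|=11.400 > r=7.5); the cylinder at (1.5, 16) is absent (z outside [1, 23]); Merging all regions: the r=12 sphere lies entirely inside the r=9 sphere at (-0.5, 0.5), so the union is just the r=9 sphere at (-0.5, 0.5) — area = 245.48 mm²; the cylinder at (10.5, 5): section is a regular 24-gon, circumradius r=10 (area = (24/2)·10.000²·sin(360°/24) = 310.58 mm²); After the difference (first − rest): starting from that combined region (245.48 mm²), the r=10 cylinder at (10.5, 5) partially overlaps it — only the 69.60 mm² overlap (of its 310.58 mm²) is removed, clipping the outline — area = 175.89 mm². At z = 25.8: the sphere is absent (|z−center|=13.800 > r=12); the r=9 sphere at (-0.5, 0.5) slices to a regular 24-gon of circumradius 8.158 (√(r²−h²) with h=3.8 from center) (area = (24/2)·8.158²·sin(360°/24) = 206.72 mm²); the sphere at (2, 9.5) is not intersected at this z (|z−center|=13.800 > r=7.5); the cylinder at (1.5, 16) does not reach this height (z outside [1, 23]); Taking the union: only the r=9 sphere at (-0.5, 0.5) is present, so the union is just that shape — area = 206.72 mm²; the cylinder at (10.5, 5) is not intersected at this z (z outside [10.5, 25.5]); After the difference (first − rest): none of the subtracted shapes is present at this height, so that combined region is unchanged — area = 206.72 mm². Checking containment: at z = 25.8 the cross-section extends beyond the z = 23.4 cross-section by about 57.70 mm².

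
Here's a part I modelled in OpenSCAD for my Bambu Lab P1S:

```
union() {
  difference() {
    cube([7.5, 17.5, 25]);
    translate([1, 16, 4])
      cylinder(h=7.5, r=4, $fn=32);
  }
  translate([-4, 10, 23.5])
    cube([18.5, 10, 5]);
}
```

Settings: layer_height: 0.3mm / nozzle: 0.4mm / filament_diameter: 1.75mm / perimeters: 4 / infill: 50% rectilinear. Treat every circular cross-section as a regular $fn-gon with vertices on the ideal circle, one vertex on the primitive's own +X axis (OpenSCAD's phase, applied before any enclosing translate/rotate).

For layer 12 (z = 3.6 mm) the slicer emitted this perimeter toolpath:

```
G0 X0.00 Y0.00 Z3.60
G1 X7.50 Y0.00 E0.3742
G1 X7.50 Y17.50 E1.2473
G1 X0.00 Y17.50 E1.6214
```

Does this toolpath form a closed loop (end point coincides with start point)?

Start point (G0): (0.00, 0.00). End point (last G1): the path does not return to the start — open.

no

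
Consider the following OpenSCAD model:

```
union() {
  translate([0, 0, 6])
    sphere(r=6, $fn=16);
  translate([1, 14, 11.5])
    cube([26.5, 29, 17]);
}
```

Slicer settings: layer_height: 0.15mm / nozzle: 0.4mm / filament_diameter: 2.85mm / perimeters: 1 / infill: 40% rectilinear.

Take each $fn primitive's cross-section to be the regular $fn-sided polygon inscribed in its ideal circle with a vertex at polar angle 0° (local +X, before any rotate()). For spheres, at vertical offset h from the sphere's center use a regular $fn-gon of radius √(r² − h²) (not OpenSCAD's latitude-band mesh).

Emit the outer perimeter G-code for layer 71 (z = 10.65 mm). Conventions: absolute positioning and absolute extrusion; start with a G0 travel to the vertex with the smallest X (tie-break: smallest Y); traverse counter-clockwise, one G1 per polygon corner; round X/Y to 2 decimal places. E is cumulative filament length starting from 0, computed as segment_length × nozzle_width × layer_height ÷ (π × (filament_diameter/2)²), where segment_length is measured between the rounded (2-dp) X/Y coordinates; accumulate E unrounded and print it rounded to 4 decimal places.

At z = 10.65 mm: the sphere: section is a regular 16-gon, circumradius = √(r²−h²) = √(6²−4.65²) = 3.792; the cube at (1, 14) does not reach this height (z outside [11.5, 28.5]); Merging all regions: only the r=6 sphere is present, so the union is just that shape — 1 connected region. The outline is a single polygon with 16 vertices. Extrusion per mm of travel: 0.4 × 0.15 / (π × 1.425²) = 0.009405. Accumulating E over each segment gives final E = 0.2225.

G0 X-3.79 Y0.00 Z10.65
G1 X-3.50 Y-1.45 E0.0139
G1 X-2.68 Y-2.68 E0.0278
G1 X-1.45 Y-3.50 E0.0417
G1 X0.00 Y-3.79 E0.0556
G1 X1.45 Y-3.50 E0.0695
G1 X2.68 Y-2.68 E0.0834
G1 X3.50 Y-1.45 E0.0973
G1 X3.79 Y0.00 E0.1112
G1 X3.50 Y1.45 E0.1252
G1 X2.68 Y2.68 E0.1391
G1 X1.45 Y3.50 E0.1530
G1 X0.00 Y3.79 E0.1669
G1 X-1.45 Y3.50 E0.1808
G1 X-2.68 Y2.68 E0.1947
G1 X-3.50 Y1.45 E0.2086
G1 X-3.79 Y0.00 E0.2225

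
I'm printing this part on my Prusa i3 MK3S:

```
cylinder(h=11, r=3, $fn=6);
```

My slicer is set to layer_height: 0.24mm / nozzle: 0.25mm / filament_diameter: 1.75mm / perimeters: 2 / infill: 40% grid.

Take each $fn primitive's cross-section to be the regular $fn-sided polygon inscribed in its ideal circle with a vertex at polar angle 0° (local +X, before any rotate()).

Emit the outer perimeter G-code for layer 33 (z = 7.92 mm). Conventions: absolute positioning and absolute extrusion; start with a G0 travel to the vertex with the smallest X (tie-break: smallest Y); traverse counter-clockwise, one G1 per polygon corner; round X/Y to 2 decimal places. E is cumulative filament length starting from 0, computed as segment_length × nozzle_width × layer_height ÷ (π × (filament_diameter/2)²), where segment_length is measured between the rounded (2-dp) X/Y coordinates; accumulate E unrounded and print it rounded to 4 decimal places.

G0 X-3.00 Y0.00 Z7.92
G1 X-1.50 Y-2.60 E0.0749
G1 X1.50 Y-2.60 E0.1497
G1 X3.00 Y0.00 E0.2246
G1 X1.50 Y2.60 E0.2995
G1 X-1.50 Y2.60 E0.3743
G1 X-3.00 Y0.00 E0.4492

At z = 7.92 mm: the r=3 cylinder contributes a regular 6-gon of circumradius 3. The outline is a single polygon with 6 vertices. Extrusion per mm of travel: 0.25 × 0.24 / (π × 0.875²) = 0.024945. Accumulating E over each segment gives final E = 0.4492.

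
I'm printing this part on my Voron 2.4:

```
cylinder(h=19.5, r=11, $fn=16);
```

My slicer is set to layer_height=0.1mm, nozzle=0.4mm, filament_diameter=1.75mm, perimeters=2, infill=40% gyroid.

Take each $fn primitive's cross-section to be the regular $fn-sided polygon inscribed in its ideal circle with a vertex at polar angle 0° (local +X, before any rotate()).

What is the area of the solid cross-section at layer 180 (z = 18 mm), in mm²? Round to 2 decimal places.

370.44 mm²

At z = 18 mm: the cylinder: section is a regular 16-gon, circumradius r=11 (area = (16/2)·11.000²·sin(360°/16) = 370.44 mm²). Overall, the cross-section is a single solid region. Net area = 370.44 mm².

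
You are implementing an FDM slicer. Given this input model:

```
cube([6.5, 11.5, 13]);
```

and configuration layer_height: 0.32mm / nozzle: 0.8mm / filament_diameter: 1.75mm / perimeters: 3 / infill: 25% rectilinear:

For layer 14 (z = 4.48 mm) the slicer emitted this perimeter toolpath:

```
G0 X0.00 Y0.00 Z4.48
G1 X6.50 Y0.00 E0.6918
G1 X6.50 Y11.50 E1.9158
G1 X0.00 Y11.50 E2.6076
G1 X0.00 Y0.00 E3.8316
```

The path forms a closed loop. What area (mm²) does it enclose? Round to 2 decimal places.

74.75 mm²

Apply the shoelace formula to the sequence of (X, Y) vertices; enclosed area = 74.75 mm².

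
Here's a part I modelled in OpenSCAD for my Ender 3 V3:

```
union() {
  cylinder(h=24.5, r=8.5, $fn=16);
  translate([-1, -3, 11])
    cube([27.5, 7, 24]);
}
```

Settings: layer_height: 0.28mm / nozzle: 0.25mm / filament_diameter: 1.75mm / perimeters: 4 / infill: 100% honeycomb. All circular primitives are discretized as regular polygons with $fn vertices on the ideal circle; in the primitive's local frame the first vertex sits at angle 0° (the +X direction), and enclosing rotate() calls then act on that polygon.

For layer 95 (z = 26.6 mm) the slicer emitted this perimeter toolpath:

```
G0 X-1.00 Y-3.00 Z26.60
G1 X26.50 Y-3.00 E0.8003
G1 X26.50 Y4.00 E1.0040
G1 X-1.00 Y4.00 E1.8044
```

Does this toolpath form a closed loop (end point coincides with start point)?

Start point (G0): (-1.00, -3.00). End point (last G1): the path does not return to the start — open.

no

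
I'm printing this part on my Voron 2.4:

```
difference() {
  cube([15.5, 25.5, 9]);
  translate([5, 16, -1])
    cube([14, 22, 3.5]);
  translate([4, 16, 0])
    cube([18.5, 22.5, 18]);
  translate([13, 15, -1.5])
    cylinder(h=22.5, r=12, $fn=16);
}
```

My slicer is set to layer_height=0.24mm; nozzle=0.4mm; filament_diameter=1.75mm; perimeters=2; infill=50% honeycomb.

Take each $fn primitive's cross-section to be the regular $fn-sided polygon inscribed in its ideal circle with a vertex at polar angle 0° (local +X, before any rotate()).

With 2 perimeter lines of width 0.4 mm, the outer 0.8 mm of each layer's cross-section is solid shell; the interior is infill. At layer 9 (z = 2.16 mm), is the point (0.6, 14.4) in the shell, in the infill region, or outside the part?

At z = 2.16 mm: the cube is present — its section is the full 15.5×25.5 rectangle; the 14×22 cube at (5, 16) contributes its full rectangle; the cube at (4, 16) (footprint 18.5×22.5) is included at this height; the r=12 cylinder at (13, 15) contributes a regular 16-gon of circumradius 12; Taking the first minus the rest: starting from the 15.5×25.5 cube, the 14×22 cube at (5, 16) partially overlaps it — only the 99.75 mm² overlap (of its 308.00 mm²) is removed, clipping the outline; the 18.5×22.5 cube at (4, 16) partially overlaps it — only the 9.50 mm² overlap (of its 416.25 mm²) is removed, clipping the outline; the r=12 cylinder at (13, 15) partially overlaps it — only the 166.03 mm² overlap (of its 440.85 mm²) is removed, clipping the outline — 1 connected region. Overall, the cross-section is a single solid region. The nearest boundary edge runs (1.00, 15.00)→(1.91, 10.41); distance from the point to it = 0.51 mm. The point is inside the cross-section, 0.51 mm from the nearest boundary — within the 0.8 mm shell band (2 × 0.4).

shell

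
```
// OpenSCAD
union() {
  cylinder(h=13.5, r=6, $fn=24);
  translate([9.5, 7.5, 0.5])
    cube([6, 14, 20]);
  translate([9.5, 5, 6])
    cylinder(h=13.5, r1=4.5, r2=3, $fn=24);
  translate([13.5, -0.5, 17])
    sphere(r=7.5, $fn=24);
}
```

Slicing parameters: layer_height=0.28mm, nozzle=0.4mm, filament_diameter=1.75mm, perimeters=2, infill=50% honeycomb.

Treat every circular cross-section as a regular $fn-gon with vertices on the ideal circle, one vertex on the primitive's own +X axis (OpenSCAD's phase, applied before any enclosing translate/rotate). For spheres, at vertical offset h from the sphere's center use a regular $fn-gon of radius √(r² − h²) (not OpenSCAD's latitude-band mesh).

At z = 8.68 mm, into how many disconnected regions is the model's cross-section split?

2

At z = 8.68 mm: the r=6 cylinder contributes a regular 24-gon of circumradius 6; the cube at (9.5, 7.5) (footprint 6×14) is included at this height; the cone at (9.5, 5) (r1=4.5→r2=3) has section circumradius 4.202 here — a regular 24-gon; the sphere at (13.5, -0.5) is absent (|z−center|=8.320 > r=7.5); Merging all regions: the regions partially overlap (shared area 3.93 mm²), so overlapping operands fuse into one piece — 2 connected regions. The result has 2 disconnected regions.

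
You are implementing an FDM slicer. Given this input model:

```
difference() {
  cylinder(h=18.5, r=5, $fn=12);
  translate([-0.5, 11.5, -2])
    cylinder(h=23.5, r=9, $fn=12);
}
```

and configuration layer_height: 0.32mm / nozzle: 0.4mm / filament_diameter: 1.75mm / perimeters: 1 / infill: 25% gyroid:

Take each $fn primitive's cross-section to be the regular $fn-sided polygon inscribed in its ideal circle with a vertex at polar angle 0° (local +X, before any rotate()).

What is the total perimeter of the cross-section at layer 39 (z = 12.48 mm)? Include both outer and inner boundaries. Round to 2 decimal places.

30.36 mm

At z = 12.48 mm: the cylinder: section is a regular 12-gon, circumradius r=5 (perimeter = 2·12·5.000·sin(180°/12) = 31.06 mm); the cylinder at (-0.5, 11.5): section is a regular 12-gon, circumradius r=9 (perimeter = 2·12·9.000·sin(180°/12) = 55.90 mm); Taking the first minus the rest: starting from the r=5 cylinder, the r=9 cylinder at (-0.5, 11.5) partially overlaps it — only the 10.16 mm² overlap (of its 243.00 mm²) is removed, clipping the outline — boundary = 30.36 mm. Overall, the cross-section is a single solid region. Total boundary length (outer) = 30.36 mm.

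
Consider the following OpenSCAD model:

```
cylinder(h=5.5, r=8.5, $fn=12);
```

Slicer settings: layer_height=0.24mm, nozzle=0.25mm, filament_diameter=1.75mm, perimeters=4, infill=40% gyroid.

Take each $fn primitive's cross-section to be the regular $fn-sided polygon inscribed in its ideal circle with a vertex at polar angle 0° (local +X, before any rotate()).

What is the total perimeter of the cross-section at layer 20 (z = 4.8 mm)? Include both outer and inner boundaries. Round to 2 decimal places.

At z = 4.8 mm: the cylinder: section is a regular 12-gon, circumradius r=8.5 (perimeter = 2·12·8.500·sin(180°/12) = 52.80 mm). Overall, the cross-section is a single solid region. Total boundary length (outer) = 52.80 mm.

52.80 mm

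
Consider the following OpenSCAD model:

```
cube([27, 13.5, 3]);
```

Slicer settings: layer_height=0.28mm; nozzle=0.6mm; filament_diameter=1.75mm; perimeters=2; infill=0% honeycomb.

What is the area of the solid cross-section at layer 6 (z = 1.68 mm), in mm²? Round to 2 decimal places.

At z = 1.68 mm: the cube is present — its section is the full 27×13.5 rectangle (area 364.50 mm²). Overall, the cross-section is a single solid region. Net area = 364.50 mm².

364.50 mm²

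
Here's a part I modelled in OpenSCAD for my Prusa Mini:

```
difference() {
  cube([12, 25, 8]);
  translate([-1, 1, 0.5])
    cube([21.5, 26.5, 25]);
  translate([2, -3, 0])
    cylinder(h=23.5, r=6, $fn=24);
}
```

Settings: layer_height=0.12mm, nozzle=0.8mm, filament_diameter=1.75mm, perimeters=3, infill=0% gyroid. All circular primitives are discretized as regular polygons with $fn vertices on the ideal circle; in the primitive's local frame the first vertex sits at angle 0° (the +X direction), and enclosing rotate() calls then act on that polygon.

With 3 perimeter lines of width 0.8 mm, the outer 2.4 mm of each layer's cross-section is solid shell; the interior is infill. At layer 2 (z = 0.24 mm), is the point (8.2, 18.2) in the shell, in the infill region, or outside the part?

At z = 0.24 mm: the 12×25 cube contributes its full rectangle; the cube at (-1, 1) is absent (z outside [0.5, 25.5]); the r=6 cylinder at (2, -3) gives a regular 24-gon of circumradius 6 (constant along its height); After the difference (first − rest): starting from the 12×25 cube, the r=6 cylinder at (2, -3) partially overlaps it — only the 16.55 mm² overlap (of its 111.81 mm²) is removed, clipping the outline — 1 connected region. Overall, the cross-section is a single solid region. The nearest boundary edge runs (12.00, 25.00)→(12.00, 0.00); distance from the point to it = 3.80 mm. The point is inside the cross-section and 3.80 mm from the nearest boundary — more than the 2.4 mm shell width (3 × 0.8), so it's in the infill interior.

infill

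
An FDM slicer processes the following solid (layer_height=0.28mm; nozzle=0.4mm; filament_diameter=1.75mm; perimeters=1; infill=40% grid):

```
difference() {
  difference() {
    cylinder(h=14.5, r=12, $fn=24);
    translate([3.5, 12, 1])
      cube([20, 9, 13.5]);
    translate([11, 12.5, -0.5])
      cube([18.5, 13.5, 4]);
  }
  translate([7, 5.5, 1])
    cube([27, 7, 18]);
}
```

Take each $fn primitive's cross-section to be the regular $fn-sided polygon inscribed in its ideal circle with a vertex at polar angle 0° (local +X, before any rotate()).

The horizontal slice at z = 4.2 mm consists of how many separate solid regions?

At z = 4.2 mm: the cylinder: section is a regular 24-gon, circumradius r=12; the cube at (3.5, 12) is present — its section is the full 20×9 rectangle; the cube at (11, 12.5) does not reach this height (z outside [-0.5, 3.5]); After the difference (first − rest): starting from the r=12 cylinder, the 20×9 cube at (3.5, 12) misses the remaining region (no effect) — 1 connected region; the cube at (7, 5.5) is present — its section is the full 27×7 rectangle; After the difference (first − rest): starting from that combined region, the 27×7 cube at (7, 5.5) partially overlaps it — only the 8.66 mm² overlap (of its 189.00 mm²) is removed, clipping the outline — 1 connected region. The result has 1 disconnected region.

1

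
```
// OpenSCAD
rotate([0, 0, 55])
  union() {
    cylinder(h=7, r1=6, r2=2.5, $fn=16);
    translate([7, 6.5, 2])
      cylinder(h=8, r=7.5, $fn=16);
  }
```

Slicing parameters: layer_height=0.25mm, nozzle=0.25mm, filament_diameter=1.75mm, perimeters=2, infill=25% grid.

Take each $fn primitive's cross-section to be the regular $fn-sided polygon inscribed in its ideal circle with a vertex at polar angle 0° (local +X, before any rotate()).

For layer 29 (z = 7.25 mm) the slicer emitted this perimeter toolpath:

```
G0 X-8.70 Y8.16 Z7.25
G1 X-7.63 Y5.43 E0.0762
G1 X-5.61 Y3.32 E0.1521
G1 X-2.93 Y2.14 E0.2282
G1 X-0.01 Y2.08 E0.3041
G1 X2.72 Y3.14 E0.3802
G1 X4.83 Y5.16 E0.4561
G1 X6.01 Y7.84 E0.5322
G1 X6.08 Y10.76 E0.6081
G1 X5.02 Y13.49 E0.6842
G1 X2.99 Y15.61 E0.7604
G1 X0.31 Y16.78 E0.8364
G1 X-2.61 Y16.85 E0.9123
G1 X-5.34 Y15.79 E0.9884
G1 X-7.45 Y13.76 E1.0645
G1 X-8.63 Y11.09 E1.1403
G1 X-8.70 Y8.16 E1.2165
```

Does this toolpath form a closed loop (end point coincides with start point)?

yes

Start point (G0): (-8.70, 8.16). End point (last G1): the path returns to the start — closed.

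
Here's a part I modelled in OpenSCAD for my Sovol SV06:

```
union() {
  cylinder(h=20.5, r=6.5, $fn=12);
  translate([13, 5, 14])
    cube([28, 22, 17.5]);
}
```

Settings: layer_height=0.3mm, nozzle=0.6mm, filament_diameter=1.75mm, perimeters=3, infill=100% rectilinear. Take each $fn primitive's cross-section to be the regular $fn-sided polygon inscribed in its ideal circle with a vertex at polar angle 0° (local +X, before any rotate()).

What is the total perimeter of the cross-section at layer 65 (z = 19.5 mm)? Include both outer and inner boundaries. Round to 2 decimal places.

140.38 mm

At z = 19.5 mm: the r=6.5 cylinder contributes a regular 12-gon of circumradius 6.5 (perimeter = 2·12·6.500·sin(180°/12) = 40.38 mm); the cube at (13, 5) is present — its section is the full 28×22 rectangle (perimeter 100.00 mm); Combining (union): the 2 present regions are separate (no shared area or edge), so areas and boundary lengths simply add and each stays a separate island — boundary = 140.38 mm. Overall, the cross-section has 2 separate islands. Total boundary length (outer) = 140.38 mm.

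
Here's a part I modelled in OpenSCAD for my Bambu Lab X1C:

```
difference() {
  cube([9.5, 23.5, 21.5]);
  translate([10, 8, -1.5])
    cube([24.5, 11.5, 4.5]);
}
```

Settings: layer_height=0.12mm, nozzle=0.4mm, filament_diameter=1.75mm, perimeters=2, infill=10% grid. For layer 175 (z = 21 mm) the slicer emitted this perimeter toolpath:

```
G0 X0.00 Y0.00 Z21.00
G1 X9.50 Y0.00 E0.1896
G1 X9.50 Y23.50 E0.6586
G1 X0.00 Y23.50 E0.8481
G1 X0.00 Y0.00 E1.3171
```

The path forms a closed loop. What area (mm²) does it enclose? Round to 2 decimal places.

Apply the shoelace formula to the sequence of (X, Y) vertices; enclosed area = 223.25 mm².

223.25 mm²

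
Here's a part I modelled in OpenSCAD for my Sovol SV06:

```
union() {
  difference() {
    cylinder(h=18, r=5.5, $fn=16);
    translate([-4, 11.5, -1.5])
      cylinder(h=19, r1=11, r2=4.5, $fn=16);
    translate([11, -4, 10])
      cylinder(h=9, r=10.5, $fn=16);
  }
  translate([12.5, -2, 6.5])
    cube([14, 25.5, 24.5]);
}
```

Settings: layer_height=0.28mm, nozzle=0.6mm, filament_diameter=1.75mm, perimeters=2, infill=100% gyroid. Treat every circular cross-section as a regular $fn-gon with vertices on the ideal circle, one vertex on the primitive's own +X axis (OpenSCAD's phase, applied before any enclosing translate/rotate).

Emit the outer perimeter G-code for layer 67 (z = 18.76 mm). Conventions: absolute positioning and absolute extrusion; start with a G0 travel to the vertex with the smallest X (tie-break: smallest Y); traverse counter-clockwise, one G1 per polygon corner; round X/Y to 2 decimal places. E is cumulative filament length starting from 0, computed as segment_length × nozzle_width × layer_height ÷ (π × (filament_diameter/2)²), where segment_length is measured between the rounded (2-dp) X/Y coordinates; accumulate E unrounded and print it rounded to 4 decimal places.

G0 X12.50 Y-2.00 Z18.76
G1 X26.50 Y-2.00 E0.9778
G1 X26.50 Y23.50 E2.7589
G1 X12.50 Y23.50 E3.7368
G1 X12.50 Y-2.00 E5.5179

At z = 18.76 mm: the cylinder is absent (z outside [0, 18]); the cone at (-4, 11.5) is not intersected at this z (z outside [-1.5, 17.5]); the cylinder at (11, -4): section is a regular 16-gon, circumradius r=10.5; Subtracting the remaining from the first: the first operand is absent here, so nothing remains; the cube at (12.5, -2) (footprint 14×25.5) is included at this height; Combining (union): only the 14×25.5 cube at (12.5, -2) is present, so the union is just that shape — 1 connected region. The outline is a single polygon with 4 vertices. Extrusion per mm of travel: 0.6 × 0.28 / (π × 0.875²) = 0.069846. Accumulating E over each segment gives final E = 5.5179.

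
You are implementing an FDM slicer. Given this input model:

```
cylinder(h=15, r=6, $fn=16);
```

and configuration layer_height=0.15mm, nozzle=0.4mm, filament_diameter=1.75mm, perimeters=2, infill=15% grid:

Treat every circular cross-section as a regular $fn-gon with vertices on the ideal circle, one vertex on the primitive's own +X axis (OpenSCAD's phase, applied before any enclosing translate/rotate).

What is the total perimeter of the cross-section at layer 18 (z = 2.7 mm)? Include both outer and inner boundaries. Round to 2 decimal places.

37.46 mm

At z = 2.7 mm: the cylinder: section is a regular 16-gon, circumradius r=6 (perimeter = 2·16·6.000·sin(180°/16) = 37.46 mm). Overall, the cross-section is a single solid region. Total boundary length (outer) = 37.46 mm.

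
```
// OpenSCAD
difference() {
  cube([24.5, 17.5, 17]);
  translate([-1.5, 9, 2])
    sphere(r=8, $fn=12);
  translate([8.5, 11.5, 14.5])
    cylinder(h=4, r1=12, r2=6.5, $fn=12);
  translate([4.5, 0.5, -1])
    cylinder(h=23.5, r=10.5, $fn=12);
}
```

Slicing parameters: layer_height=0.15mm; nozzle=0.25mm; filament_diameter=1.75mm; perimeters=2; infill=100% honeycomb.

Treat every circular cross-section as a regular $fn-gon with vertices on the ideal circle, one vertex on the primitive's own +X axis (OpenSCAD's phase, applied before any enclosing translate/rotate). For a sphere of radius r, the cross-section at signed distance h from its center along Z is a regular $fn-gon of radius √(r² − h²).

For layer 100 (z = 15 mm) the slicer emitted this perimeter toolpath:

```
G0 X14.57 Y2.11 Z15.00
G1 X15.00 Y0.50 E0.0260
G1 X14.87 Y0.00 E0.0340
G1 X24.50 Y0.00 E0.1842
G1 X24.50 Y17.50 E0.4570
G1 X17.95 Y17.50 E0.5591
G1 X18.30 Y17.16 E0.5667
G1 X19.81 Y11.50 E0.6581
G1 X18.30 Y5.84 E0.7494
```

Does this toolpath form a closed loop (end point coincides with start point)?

Start point (G0): (14.57, 2.11). End point (last G1): the path does not return to the start — open.

no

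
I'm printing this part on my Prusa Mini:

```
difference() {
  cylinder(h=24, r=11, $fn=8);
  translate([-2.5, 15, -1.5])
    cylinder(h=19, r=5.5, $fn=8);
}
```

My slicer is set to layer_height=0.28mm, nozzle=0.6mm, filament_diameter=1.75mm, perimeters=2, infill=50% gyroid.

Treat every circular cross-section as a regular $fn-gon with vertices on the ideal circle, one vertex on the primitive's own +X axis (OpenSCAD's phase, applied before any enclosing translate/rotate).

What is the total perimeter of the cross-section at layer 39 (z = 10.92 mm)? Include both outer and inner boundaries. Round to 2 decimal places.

At z = 10.92 mm: the r=11 cylinder gives a regular 8-gon of circumradius 11 (constant along its height) (perimeter = 2·8·11.000·sin(180°/8) = 67.35 mm); the cylinder at (-2.5, 15): section is a regular 8-gon, circumradius r=5.5 (perimeter = 2·8·5.500·sin(180°/8) = 33.68 mm); Subtracting the remaining from the first: starting from the r=11 cylinder, the r=5.5 cylinder at (-2.5, 15) partially overlaps it — only the 1.42 mm² overlap (of its 85.56 mm²) is removed, clipping the outline — boundary = 67.35 mm. Overall, the cross-section is a single solid region. Total boundary length (outer) = 67.35 mm.

67.35 mm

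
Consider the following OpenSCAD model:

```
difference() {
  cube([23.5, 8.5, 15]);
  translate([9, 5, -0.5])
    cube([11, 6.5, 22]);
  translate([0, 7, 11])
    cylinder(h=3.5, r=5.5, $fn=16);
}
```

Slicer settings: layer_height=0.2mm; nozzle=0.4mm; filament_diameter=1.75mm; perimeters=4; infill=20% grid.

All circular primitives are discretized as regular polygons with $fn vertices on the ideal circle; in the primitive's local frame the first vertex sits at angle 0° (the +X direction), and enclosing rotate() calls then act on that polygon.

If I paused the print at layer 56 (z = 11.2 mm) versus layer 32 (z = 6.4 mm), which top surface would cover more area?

layer 32 (z = 6.4 mm)

Layer 56 (z = 11.2): the cube is present — its section is the full 23.5×8.5 rectangle (area 199.75 mm²); the cube at (9, 5) (footprint 11×6.5) is included at this height (area 71.50 mm²); the r=5.5 cylinder at (0, 7) gives a regular 16-gon of circumradius 5.5 (constant along its height) (area = (16/2)·5.500²·sin(360°/16) = 92.61 mm²); After the difference (first − rest): starting from the 23.5×8.5 cube (199.75 mm²), the 11×6.5 cube at (9, 5) partially overlaps it — only the 38.50 mm² overlap (of its 71.50 mm²) is removed, clipping the outline; the r=5.5 cylinder at (0, 7) partially overlaps it — only the 31.18 mm² overlap (of its 92.61 mm²) is removed, clipping the outline — area = 130.07 mm². So its area = 130.07 mm². Layer 32 (z = 6.4): the cube is present — its section is the full 23.5×8.5 rectangle (area 199.75 mm²); the cube at (9, 5) (footprint 11×6.5) is included at this height (area 71.50 mm²); the cylinder at (0, 7) does not reach this height (z outside [11, 14.5]); Subtracting the remaining from the first: starting from the 23.5×8.5 cube (199.75 mm²), the 11×6.5 cube at (9, 5) partially overlaps it — only the 38.50 mm² overlap (of its 71.50 mm²) is removed, clipping the outline — area = 161.25 mm². So its area = 161.25 mm². Layer 32 is larger (161.25 vs 130.07 mm²).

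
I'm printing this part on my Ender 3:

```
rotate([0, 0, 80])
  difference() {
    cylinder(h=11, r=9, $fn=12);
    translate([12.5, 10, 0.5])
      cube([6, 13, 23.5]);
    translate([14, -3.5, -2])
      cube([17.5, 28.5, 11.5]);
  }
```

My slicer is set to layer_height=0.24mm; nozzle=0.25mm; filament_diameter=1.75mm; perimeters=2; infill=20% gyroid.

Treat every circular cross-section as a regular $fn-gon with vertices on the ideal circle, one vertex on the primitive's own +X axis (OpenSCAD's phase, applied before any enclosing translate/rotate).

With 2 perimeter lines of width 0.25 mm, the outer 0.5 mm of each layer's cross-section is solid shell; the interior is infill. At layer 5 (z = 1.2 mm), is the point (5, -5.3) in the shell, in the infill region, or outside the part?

At z = 1.2 mm: the cylinder: section is a regular 12-gon, circumradius r=9; the 6×13 cube at (12.5, 10) contributes its full rectangle; the cube at (14, -3.5) is present — its section is the full 17.5×28.5 rectangle; Taking the first minus the rest: starting from the r=9 cylinder, the 6×13 cube at (12.5, 10) misses the remaining region (no effect); the 17.5×28.5 cube at (14, -3.5) misses the remaining region (no effect) — 1 connected region; (rotated 80° about Z; rotation is an isometry so areas/perimeters/island counts are preserved). Overall, the cross-section is a single solid region. Undo the 80° rotation: the query point maps to (-4.351, -5.844) in the un-rotated model frame. The nearest boundary edge runs (-4.50, -7.79)→(-7.79, -4.50); distance from the point to it = 1.48 mm. The point is inside the cross-section and 1.48 mm from the nearest boundary — more than the 0.5 mm shell width (2 × 0.25), so it's in the infill interior.

infill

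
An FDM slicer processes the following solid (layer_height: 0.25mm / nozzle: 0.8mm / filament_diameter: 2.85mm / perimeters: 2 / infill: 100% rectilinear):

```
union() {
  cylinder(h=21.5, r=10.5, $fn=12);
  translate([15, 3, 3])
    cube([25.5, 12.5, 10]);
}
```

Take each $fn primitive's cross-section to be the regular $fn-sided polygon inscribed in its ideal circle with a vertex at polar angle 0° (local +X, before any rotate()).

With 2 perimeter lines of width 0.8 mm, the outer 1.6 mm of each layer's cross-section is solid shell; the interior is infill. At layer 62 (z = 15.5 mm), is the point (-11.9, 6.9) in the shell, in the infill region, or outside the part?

outside

At z = 15.5 mm: the cylinder: section is a regular 12-gon, circumradius r=10.5; the cube at (15, 3) is absent (z outside [3, 13]); Combining (union): only the r=10.5 cylinder is present, so the union is just that shape — 1 connected region. Overall, the cross-section is a single solid region. The nearest boundary edge runs (-5.25, 9.09)→(-9.09, 5.25); distance from the point to it = 3.26 mm. The point is not inside any of the regions above, so it lies outside the cross-section (3.26 mm from the nearest boundary).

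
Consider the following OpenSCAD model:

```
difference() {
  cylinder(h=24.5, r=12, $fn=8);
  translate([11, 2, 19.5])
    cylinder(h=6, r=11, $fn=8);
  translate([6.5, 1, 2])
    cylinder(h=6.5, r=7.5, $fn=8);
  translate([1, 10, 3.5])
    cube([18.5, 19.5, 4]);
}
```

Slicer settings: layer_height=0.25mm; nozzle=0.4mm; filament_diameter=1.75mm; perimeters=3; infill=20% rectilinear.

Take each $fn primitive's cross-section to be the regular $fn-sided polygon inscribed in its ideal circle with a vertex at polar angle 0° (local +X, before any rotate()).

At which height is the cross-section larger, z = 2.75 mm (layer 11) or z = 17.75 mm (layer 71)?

layer 71 (z = 17.75 mm)

Layer 11 (z = 2.75): the cylinder: section is a regular 8-gon, circumradius r=12 (area = (8/2)·12.000²·sin(360°/8) = 407.29 mm²); the cylinder at (11, 2) is absent (z outside [19.5, 25.5]); the r=7.5 cylinder at (6.5, 1) gives a regular 8-gon of circumradius 7.5 (constant along its height) (area = (8/2)·7.500²·sin(360°/8) = 159.10 mm²); the cube at (1, 10) is absent (z outside [3.5, 7.5]); Subtracting the remaining from the first: starting from the r=12 cylinder (407.29 mm²), the r=7.5 cylinder at (6.5, 1) partially overlaps it — only the 135.39 mm² overlap (of its 159.10 mm²) is removed, clipping the outline — area = 271.91 mm². So its area = 271.91 mm². Layer 71 (z = 17.75): the r=12 cylinder contributes a regular 8-gon of circumradius 12 (area = (8/2)·12.000²·sin(360°/8) = 407.29 mm²); the cylinder at (11, 2) is not intersected at this z (z outside [19.5, 25.5]); the cylinder at (6.5, 1) does not reach this height (z outside [2, 8.5]); the cube at (1, 10) is absent (z outside [3.5, 7.5]); Taking the first minus the rest: none of the subtracted shapes is present at this height, so the r=12 cylinder is unchanged — area = 407.29 mm². So its area = 407.29 mm². Layer 71 is larger (407.29 vs 271.91 mm²).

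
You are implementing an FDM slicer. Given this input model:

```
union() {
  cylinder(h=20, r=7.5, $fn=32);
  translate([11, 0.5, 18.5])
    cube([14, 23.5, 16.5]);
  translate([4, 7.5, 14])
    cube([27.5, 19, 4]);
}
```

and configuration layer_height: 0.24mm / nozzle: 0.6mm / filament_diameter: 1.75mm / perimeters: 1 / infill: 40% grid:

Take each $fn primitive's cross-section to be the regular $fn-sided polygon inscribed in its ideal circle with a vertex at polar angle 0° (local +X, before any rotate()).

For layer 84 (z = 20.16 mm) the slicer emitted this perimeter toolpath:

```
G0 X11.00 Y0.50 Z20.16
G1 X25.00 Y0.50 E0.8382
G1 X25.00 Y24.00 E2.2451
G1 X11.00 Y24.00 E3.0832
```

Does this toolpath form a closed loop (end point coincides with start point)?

Start point (G0): (11.00, 0.50). End point (last G1): the path does not return to the start — open.

no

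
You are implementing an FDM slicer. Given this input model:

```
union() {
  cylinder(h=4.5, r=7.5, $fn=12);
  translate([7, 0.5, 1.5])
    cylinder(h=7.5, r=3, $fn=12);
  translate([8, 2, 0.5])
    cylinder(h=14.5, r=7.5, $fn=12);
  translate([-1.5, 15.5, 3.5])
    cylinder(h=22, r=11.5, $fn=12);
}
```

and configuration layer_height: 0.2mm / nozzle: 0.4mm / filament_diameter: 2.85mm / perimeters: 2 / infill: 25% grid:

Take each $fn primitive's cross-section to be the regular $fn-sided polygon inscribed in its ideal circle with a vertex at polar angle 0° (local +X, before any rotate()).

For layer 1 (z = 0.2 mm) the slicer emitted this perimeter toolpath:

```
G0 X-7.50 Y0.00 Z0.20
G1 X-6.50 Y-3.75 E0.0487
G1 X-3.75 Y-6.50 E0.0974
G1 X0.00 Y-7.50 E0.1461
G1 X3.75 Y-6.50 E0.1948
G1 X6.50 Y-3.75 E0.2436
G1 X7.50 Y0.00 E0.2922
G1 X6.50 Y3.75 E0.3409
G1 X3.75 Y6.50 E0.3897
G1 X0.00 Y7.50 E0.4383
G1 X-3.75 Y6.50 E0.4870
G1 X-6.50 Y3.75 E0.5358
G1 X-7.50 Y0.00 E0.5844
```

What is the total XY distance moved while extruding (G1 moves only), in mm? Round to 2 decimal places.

46.60 mm

Sum the Euclidean lengths of each G1 segment: total = 46.60 mm.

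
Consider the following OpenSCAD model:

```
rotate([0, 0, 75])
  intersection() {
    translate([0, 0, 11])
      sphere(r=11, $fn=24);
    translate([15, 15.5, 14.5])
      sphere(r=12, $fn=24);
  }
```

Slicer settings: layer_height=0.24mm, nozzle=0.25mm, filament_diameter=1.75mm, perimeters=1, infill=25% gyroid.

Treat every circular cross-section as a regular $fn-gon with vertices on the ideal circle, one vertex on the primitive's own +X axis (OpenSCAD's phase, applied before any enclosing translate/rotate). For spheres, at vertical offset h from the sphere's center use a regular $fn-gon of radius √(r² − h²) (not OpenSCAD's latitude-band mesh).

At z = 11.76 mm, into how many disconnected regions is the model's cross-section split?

At z = 11.76 mm: the sphere: section is a regular 24-gon, circumradius = √(r²−h²) = √(11²−0.76²) = 10.974; the sphere at (15, 15.5): section is a regular 24-gon, circumradius = √(r²−h²) = √(12²−2.74²) = 11.683; Taking the intersection: the r=12 sphere at (15, 15.5) partially overlaps the r=11 sphere; clipping to the common part keeps 4.22 mm² — 1 connected region; (whole slice rotated 75° about Z — lengths, areas and connectivity unchanged). The result has 1 disconnected region.

1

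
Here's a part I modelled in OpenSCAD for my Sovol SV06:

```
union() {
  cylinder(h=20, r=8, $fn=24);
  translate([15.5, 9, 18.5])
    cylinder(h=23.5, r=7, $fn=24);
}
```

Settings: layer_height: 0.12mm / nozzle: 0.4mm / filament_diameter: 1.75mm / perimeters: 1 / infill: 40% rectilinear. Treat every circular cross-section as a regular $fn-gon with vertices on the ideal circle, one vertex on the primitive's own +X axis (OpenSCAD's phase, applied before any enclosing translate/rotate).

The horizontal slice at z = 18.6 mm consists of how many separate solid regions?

2

At z = 18.6 mm: the r=8 cylinder gives a regular 24-gon of circumradius 8 (constant along its height); the cylinder at (15.5, 9): section is a regular 24-gon, circumradius r=7; Merging all regions: the 2 present regions are separate (no shared area or edge), so areas and boundary lengths simply add and each stays a separate island — 2 connected regions. The result has 2 disconnected regions.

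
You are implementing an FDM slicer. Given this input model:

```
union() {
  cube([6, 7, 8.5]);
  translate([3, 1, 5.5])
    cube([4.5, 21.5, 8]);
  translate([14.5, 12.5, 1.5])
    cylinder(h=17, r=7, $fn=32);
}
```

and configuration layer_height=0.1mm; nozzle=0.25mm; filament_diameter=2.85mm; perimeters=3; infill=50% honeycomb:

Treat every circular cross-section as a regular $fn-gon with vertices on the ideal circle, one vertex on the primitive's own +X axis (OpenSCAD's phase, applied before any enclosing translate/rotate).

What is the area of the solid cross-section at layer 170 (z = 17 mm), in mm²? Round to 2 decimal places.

At z = 17 mm: the cube is not intersected at this z (z outside [0, 8.5]); the cube at (3, 1) does not reach this height (z outside [5.5, 13.5]); the cylinder at (14.5, 12.5): section is a regular 32-gon, circumradius r=7 (area = (32/2)·7.000²·sin(360°/32) = 152.95 mm²); Merging all regions: only the r=7 cylinder at (14.5, 12.5) is present, so the union is just that shape — area = 152.95 mm². Overall, the cross-section is a single solid region. Net area = 152.95 mm².

152.95 mm²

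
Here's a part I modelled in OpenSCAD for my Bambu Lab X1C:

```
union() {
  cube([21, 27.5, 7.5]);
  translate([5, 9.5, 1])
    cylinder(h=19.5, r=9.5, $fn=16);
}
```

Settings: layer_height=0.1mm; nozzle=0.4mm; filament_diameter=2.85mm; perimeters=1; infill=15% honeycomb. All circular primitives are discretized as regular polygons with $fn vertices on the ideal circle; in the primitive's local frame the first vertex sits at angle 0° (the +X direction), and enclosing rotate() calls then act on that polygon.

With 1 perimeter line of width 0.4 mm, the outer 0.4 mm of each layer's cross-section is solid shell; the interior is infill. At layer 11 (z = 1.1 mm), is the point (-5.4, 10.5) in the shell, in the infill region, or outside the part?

At z = 1.1 mm: the cube (footprint 21×27.5) is included at this height; the cylinder at (5, 9.5): section is a regular 16-gon, circumradius r=9.5; Taking the union: the regions partially overlap (shared area 227.30 mm²), so overlapping operands fuse into one piece — 1 connected region. Overall, the cross-section is a single solid region. The nearest boundary edge runs (-4.50, 9.50)→(-3.78, 13.14); distance from the point to it = 1.08 mm. The point is not inside any of the regions above, so it lies outside the cross-section (1.08 mm from the nearest boundary).

outside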